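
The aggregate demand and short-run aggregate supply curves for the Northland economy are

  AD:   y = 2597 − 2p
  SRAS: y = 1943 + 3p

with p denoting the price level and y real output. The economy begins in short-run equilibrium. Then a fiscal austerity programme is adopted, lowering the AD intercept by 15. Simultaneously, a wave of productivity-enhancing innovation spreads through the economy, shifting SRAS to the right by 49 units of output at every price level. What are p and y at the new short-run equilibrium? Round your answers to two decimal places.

p = 118.00, y = 2346.00

After both shocks: AD is y = 2582 − 2p and SRAS is y = 1992 + 3p.
Setting them equal: 590 = 5p, so p = 118.00.
Substituting into AD, y = 2346.00.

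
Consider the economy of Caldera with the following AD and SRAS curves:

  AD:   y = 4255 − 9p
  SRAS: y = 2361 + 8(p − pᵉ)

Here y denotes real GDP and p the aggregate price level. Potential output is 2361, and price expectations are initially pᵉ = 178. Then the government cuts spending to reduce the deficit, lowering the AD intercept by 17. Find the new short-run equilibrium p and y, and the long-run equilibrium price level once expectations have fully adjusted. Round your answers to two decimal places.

AD shifts left: new AD is y = 4238 − 9p. With pᵉ = 178, SRAS is y = 937 + 8p.
Short run: 4238 − 9p = 937 + 8p gives 3301 = 17p, so p = 194.18 and y = 4238 − 9p = 2490.41.
y = 2490.41 is above potential 2361; expectations adjust and SRAS shifts left until y = 2361.
Long run: on the new AD curve, 2361 = 4238 − 9p gives p = 208.56.

Short run: p = 194.18, y = 2490.41. Long run: p = 208.56.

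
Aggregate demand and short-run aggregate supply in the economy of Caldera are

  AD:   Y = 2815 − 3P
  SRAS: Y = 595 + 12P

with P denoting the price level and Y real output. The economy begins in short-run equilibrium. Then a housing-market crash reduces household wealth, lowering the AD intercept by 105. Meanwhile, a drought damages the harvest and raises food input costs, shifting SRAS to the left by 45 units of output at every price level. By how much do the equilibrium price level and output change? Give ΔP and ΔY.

After both shocks: AD is Y = 2710 − 3P and SRAS is Y = 550 + 12P.
Setting them equal: 2160 = 15P, so P = 144.
Y = 2710 − 3·144 = 2278.
Initially P = 148, Y = 2371, so ΔP = -4 and ΔY = -93.

ΔP = -4, ΔY = -93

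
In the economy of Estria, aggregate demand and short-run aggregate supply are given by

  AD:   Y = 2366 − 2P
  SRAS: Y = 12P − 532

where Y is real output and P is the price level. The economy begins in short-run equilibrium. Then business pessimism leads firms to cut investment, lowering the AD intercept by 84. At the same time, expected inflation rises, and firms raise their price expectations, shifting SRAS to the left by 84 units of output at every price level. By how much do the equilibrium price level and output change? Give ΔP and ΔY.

After both shocks: AD is Y = 2282 − 2P and SRAS is Y = 12P − 616.
Setting them equal: 2898 = 14P, so P = 207.
Y = 2282 − 2·207 = 1868.
Initially P = 207, Y = 1952, so ΔP = +0 and ΔY = -84.

ΔP = +0, ΔY = -84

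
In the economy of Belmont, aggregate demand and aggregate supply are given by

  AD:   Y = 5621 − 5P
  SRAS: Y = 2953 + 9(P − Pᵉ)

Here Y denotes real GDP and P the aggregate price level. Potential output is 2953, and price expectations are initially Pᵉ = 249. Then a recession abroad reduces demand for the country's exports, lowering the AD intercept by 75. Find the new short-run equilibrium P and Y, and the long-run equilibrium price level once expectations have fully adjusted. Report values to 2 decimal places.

AD shifts left: new AD is Y = 5546 − 5P. With Pᵉ = 249, SRAS is Y = 712 + 9P.
Short run: 5546 − 5P = 712 + 9P gives 4834 = 14P, so P = 345.29 and Y = 5546 − 5P = 3819.57.
Y = 3819.57 is above potential 2953; expectations adjust and SRAS shifts left until Y = 2953.
Long run: on the new AD curve, 2953 = 5546 − 5P gives P = 518.60.

Short run: P = 345.29, Y = 3819.57. Long run: P = 518.60.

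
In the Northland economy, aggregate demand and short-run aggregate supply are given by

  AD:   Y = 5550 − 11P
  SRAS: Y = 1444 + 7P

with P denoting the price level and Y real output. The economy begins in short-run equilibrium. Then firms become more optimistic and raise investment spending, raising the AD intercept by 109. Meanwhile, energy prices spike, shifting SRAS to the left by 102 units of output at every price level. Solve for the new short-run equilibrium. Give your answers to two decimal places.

P = 239.83, Y = 3020.83

After both shocks: AD is Y = 5659 − 11P and SRAS is Y = 1342 + 7P.
Setting them equal: 4317 = 18P, so P = 239.83.
Substituting into AD, Y = 3020.83.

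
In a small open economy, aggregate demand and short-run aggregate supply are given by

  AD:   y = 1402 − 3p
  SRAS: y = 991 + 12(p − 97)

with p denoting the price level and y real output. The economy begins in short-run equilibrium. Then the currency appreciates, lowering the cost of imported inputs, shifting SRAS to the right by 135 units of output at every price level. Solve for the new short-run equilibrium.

p = 96, y = 1114

This is a positive supply shock: SRAS shifts right.
New SRAS: y = 12p − 38.
Set AD = SRAS: 1402 − 3p = 12p − 38, so 1440 = 15p and p = 96.
y = 1402 − 3·96 = 1114.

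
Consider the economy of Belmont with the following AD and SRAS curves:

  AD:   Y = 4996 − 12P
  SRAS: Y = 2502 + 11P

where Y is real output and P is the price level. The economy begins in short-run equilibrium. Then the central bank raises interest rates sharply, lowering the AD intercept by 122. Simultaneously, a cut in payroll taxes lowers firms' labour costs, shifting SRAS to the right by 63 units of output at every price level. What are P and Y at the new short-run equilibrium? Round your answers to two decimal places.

P = 100.39, Y = 3669.30

After both shocks: AD is Y = 4874 − 12P and SRAS is Y = 2565 + 11P.
Setting them equal: 2309 = 23P, so P = 100.39.
Substituting into AD, Y = 3669.30.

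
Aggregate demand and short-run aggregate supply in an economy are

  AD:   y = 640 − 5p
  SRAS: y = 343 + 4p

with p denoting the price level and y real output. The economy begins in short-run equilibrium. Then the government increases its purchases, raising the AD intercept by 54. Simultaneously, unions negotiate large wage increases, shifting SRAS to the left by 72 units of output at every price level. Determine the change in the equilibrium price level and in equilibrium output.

Δp = +14, Δy = -16

After both shocks: AD is y = 694 − 5p and SRAS is y = 271 + 4p.
Setting them equal: 423 = 9p, so p = 47.
y = 694 − 5·47 = 459.
Initially p = 33, y = 475, so Δp = +14 and Δy = -16.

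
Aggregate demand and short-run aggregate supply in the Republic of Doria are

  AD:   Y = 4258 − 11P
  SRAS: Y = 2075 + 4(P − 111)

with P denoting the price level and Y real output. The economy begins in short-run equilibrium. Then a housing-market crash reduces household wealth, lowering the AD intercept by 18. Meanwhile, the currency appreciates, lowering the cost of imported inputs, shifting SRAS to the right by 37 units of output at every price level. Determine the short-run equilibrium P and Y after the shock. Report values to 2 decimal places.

P = 171.47, Y = 2353.87

After both shocks: AD is Y = 4240 − 11P and SRAS is Y = 1668 + 4P.
Setting them equal: 2572 = 15P, so P = 171.47.
Substituting into AD, Y = 2353.87.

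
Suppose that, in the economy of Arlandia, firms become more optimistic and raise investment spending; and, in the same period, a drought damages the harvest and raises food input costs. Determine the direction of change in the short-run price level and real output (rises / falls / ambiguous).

The first event is a positive demand shock: AD shifts right, which by itself pushes P up and Y up.
The second is an adverse supply shock: SRAS shifts left, which by itself pushes P up and Y down.
Both shocks push P up, so P rises. The two shocks push Y in opposite directions, so the effect on Y is ambiguous.

Price level: rises; output: ambiguous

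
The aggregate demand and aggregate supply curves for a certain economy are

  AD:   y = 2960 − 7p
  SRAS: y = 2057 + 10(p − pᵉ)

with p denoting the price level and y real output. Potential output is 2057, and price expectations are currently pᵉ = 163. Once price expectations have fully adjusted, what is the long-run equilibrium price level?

Long-run p = 129

Short run: with pᵉ = 163, SRAS is y = 427 + 10p. Setting AD = SRAS gives 2533 = 17p, so p = 149 and y = 2960 − 7·149 = 1917.
Output 1917 is below potential 2057, so over time expected prices fall and SRAS shifts right until y returns to 2057.
Long run: y = 2057 on the AD curve gives 2057 = 2960 − 7p, so p = 129.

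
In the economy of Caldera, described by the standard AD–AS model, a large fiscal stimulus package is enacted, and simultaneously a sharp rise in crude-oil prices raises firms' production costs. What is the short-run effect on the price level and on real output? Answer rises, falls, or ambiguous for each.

The first event is a positive demand shock: AD shifts right, which by itself pushes P up and Y up.
The second is an adverse supply shock: SRAS shifts left, which by itself pushes P up and Y down.
Both shocks push P up, so P rises. The two shocks push Y in opposite directions, so the effect on Y is ambiguous.

Price level: rises; output: ambiguous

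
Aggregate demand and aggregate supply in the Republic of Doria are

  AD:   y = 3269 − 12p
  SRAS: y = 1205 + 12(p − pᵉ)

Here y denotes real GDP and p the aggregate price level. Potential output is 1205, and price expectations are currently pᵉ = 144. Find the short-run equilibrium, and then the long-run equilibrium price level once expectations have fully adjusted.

Short run: with pᵉ = 144, SRAS is y = 12p − 523. Setting AD = SRAS gives 3792 = 24p, so p = 158 and y = 3269 − 12·158 = 1373.
Output 1373 is above potential 1205, so over time expected prices rise and SRAS shifts left until y returns to 1205.
Long run: y = 1205 on the AD curve gives 1205 = 3269 − 12p, so p = 172.

Short run: p = 158, y = 1373. Long run: p = 172.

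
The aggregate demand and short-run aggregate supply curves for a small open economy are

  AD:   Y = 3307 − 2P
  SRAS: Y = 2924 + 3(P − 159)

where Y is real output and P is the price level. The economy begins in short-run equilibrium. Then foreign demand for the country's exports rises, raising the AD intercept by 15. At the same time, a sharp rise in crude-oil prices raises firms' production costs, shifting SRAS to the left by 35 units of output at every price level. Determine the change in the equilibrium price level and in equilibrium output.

ΔP = +10, ΔY = -5

After both shocks: AD is Y = 3322 − 2P and SRAS is Y = 2412 + 3P.
Setting them equal: 910 = 5P, so P = 182.
Y = 3322 − 2·182 = 2958.
Initially P = 172, Y = 2963, so ΔP = +10 and ΔY = -5.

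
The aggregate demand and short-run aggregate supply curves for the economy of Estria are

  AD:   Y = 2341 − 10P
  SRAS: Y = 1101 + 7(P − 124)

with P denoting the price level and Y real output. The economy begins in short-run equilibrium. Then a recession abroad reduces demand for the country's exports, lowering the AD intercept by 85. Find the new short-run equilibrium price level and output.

P = 119, Y = 1066

This is a negative demand shock: AD shifts left.
New AD: Y = 2256 − 10P.
SRAS can be written Y = 233 + 7P.
Set AD = SRAS: 2256 − 10P = 233 + 7P, so 2023 = 17P and P = 119.
Y = 2256 − 10·119 = 1066.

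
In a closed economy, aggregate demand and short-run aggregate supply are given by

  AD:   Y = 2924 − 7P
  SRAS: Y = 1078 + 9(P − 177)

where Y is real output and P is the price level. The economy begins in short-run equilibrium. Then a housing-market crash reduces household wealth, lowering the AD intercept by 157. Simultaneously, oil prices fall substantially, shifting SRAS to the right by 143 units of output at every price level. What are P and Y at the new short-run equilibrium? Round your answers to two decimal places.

After both shocks: AD is Y = 2767 − 7P and SRAS is Y = 9P − 372.
Setting them equal: 3139 = 16P, so P = 196.19.
Substituting into AD, Y = 1393.69.

P = 196.19, Y = 1393.69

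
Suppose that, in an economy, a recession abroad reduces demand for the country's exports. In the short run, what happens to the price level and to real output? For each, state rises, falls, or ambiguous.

This is a negative demand shock: AD shifts left.
Moving along the upward-sloping SRAS curve, P falls and Y falls.

Price level: falls; output: falls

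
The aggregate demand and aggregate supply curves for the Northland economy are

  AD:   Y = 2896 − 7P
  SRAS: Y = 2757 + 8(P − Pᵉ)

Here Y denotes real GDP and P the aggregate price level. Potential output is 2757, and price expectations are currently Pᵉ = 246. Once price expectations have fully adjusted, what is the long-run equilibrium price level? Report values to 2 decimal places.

Long-run P = 19.86

Short run: with Pᵉ = 246, SRAS is Y = 789 + 8P. Setting AD = SRAS gives 2107 = 15P, so P = 140.47 and Y = 2896 − 7P = 1912.73.
Output 1912.73 is below potential 2757, so over time expected prices fall and SRAS shifts right until Y returns to 2757.
Long run: Y = 2757 on the AD curve gives 2757 = 2896 − 7P, so P = 19.86.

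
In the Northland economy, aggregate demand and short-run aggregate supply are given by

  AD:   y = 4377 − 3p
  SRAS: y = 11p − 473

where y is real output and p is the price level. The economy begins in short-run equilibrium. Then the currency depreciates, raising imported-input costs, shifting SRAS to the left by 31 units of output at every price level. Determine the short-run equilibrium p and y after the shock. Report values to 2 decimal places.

p = 348.64, y = 3331.07

This is a negative supply shock: SRAS shifts left.
New SRAS: y = 11p − 504.
Set AD = SRAS: 4377 − 3p = 11p − 504, so 4881 = 14p and p = 348.64.
Substituting into AD, y = 3331.07.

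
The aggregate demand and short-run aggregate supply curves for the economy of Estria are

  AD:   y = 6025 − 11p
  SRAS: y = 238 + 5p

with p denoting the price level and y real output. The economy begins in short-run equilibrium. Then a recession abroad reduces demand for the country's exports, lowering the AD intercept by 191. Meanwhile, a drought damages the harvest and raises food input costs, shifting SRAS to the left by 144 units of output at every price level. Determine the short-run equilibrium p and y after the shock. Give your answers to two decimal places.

After both shocks: AD is y = 5834 − 11p and SRAS is y = 94 + 5p.
Setting them equal: 5740 = 16p, so p = 358.75.
Substituting into AD, y = 1887.75.

p = 358.75, y = 1887.75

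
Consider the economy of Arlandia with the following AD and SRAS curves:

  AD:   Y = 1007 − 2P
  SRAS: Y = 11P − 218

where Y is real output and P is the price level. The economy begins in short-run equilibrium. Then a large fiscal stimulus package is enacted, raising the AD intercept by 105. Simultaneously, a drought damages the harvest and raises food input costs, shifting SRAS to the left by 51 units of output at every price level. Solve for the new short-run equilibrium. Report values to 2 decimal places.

P = 106.23, Y = 899.54

After both shocks: AD is Y = 1112 − 2P and SRAS is Y = 11P − 269.
Setting them equal: 1381 = 13P, so P = 106.23.
Substituting into AD, Y = 899.54.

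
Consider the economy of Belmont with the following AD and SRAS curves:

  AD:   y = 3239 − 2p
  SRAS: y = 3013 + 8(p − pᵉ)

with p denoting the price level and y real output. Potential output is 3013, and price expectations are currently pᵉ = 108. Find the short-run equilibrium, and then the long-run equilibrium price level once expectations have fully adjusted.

Short run: p = 109, y = 3021. Long run: p = 113.

Short run: with pᵉ = 108, SRAS is y = 2149 + 8p. Setting AD = SRAS gives 1090 = 10p, so p = 109 and y = 3239 − 2·109 = 3021.
Output 3021 is above potential 3013, so over time expected prices rise and SRAS shifts left until y returns to 3013.
Long run: y = 3013 on the AD curve gives 3013 = 3239 − 2p, so p = 113.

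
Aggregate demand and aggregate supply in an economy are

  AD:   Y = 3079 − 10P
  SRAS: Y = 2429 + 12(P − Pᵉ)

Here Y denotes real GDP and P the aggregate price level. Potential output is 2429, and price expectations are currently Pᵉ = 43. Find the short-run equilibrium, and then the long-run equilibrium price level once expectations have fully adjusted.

Short run: P = 53, Y = 2549. Long run: P = 65.

Short run: with Pᵉ = 43, SRAS is Y = 1913 + 12P. Setting AD = SRAS gives 1166 = 22P, so P = 53 and Y = 3079 − 10·53 = 2549.
Output 2549 is above potential 2429, so over time expected prices rise and SRAS shifts left until Y returns to 2429.
Long run: Y = 2429 on the AD curve gives 2429 = 3079 − 10P, so P = 65.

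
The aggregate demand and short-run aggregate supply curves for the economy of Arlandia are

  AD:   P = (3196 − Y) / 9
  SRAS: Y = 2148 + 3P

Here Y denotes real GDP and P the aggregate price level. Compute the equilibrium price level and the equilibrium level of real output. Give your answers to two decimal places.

Rearrange AD to Y = 3196 − 9P.
Set AD = SRAS: 3196 − 9P = 2148 + 3P, so 1048 = 12P and P = 87.33.
Substituting into AD, Y = 3196 − 9P = 2410.00.

P = 87.33, Y = 2410.00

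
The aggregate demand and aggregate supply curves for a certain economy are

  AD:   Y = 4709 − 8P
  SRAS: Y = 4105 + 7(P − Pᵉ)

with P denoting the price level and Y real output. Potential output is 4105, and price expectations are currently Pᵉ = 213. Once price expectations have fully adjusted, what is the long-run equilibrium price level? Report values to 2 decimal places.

Short run: with Pᵉ = 213, SRAS is Y = 2614 + 7P. Setting AD = SRAS gives 2095 = 15P, so P = 139.67 and Y = 4709 − 8P = 3591.67.
Output 3591.67 is below potential 4105, so over time expected prices fall and SRAS shifts right until Y returns to 4105.
Long run: Y = 4105 on the AD curve gives 4105 = 4709 − 8P, so P = 75.50.

Long-run P = 75.50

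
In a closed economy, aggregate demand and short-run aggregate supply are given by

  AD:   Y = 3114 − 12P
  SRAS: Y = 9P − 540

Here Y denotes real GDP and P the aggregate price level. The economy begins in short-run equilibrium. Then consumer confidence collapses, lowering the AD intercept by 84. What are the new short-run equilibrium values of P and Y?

This is a negative demand shock: AD shifts left.
New AD: Y = 3030 − 12P.
Set AD = SRAS: 3030 − 12P = 9P − 540, so 3570 = 21P and P = 170.
Y = 3030 − 12·170 = 990.

P = 170, Y = 990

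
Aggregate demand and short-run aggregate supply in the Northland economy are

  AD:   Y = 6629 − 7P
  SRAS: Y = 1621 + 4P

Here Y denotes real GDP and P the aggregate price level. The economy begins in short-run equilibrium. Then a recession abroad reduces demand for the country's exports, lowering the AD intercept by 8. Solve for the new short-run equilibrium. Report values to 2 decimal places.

This is a negative demand shock: AD shifts left.
New AD: Y = 6621 − 7P.
Set AD = SRAS: 6621 − 7P = 1621 + 4P, so 5000 = 11P and P = 454.55.
Substituting into AD, Y = 3439.18.

P = 454.55, Y = 3439.18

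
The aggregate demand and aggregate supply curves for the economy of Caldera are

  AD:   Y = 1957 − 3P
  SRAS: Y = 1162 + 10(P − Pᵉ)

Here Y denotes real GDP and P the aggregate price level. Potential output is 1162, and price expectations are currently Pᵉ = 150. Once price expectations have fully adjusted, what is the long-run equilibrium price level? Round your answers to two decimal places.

Short run: with Pᵉ = 150, SRAS is Y = 10P − 338. Setting AD = SRAS gives 2295 = 13P, so P = 176.54 and Y = 1957 − 3P = 1427.38.
Output 1427.38 is above potential 1162, so over time expected prices rise and SRAS shifts left until Y returns to 1162.
Long run: Y = 1162 on the AD curve gives 1162 = 1957 − 3P, so P = 265.00.

Long-run P = 265.00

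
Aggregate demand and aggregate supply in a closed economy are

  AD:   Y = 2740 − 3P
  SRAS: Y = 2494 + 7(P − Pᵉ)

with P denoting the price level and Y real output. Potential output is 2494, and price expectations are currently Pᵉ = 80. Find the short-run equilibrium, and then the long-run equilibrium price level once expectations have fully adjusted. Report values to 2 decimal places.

Short run: P = 80.60, Y = 2498.20. Long run: P = 82.00.

Short run: with Pᵉ = 80, SRAS is Y = 1934 + 7P. Setting AD = SRAS gives 806 = 10P, so P = 80.60 and Y = 2740 − 3P = 2498.20.
Output 2498.20 is above potential 2494, so over time expected prices rise and SRAS shifts left until Y returns to 2494.
Long run: Y = 2494 on the AD curve gives 2494 = 2740 − 3P, so P = 82.00.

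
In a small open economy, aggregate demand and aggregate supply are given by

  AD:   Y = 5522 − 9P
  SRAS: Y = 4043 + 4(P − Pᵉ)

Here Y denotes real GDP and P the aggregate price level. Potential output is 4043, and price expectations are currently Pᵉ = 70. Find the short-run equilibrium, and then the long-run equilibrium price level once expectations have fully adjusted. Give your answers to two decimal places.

Short run: P = 135.31, Y = 4304.23. Long run: P = 164.33.

Short run: with Pᵉ = 70, SRAS is Y = 3763 + 4P. Setting AD = SRAS gives 1759 = 13P, so P = 135.31 and Y = 5522 − 9P = 4304.23.
Output 4304.23 is above potential 4043, so over time expected prices rise and SRAS shifts left until Y returns to 4043.
Long run: Y = 4043 on the AD curve gives 4043 = 5522 − 9P, so P = 164.33.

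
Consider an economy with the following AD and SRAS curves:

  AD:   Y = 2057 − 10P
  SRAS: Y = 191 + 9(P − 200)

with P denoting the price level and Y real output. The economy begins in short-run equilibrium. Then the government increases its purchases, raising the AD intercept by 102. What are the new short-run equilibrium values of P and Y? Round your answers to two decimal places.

P = 198.32, Y = 175.84

This is a positive demand shock: AD shifts right.
New AD: Y = 2159 − 10P.
SRAS can be written Y = 9P − 1609.
Set AD = SRAS: 2159 − 10P = 9P − 1609, so 3768 = 19P and P = 198.32.
Substituting into AD, Y = 175.84.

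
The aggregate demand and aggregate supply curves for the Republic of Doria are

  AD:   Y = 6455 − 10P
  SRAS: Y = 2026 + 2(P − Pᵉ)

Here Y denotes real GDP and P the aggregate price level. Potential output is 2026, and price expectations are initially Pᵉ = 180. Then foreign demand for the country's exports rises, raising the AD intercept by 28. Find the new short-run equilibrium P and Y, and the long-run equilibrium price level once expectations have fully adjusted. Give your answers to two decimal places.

AD shifts right: new AD is Y = 6483 − 10P. With Pᵉ = 180, SRAS is Y = 1666 + 2P.
Short run: 6483 − 10P = 1666 + 2P gives 4817 = 12P, so P = 401.42 and Y = 6483 − 10P = 2468.83.
Y = 2468.83 is above potential 2026; expectations adjust and SRAS shifts left until Y = 2026.
Long run: on the new AD curve, 2026 = 6483 − 10P gives P = 445.70.

Short run: P = 401.42, Y = 2468.83. Long run: P = 445.70.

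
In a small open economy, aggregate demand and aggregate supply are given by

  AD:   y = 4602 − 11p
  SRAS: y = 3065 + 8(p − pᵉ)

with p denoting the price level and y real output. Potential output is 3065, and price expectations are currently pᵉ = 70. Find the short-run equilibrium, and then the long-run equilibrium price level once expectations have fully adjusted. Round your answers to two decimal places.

Short run: p = 110.37, y = 3387.95. Long run: p = 139.73.

Short run: with pᵉ = 70, SRAS is y = 2505 + 8p. Setting AD = SRAS gives 2097 = 19p, so p = 110.37 and y = 4602 − 11p = 3387.95.
Output 3387.95 is above potential 3065, so over time expected prices rise and SRAS shifts left until y returns to 3065.
Long run: y = 3065 on the AD curve gives 3065 = 4602 − 11p, so p = 139.73.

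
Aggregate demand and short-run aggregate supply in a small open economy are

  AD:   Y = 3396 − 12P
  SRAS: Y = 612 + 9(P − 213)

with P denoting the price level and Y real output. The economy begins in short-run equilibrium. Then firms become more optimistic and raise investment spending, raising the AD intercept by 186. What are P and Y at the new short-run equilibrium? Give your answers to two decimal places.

This is a positive demand shock: AD shifts right.
New AD: Y = 3582 − 12P.
SRAS can be written Y = 9P − 1305.
Set AD = SRAS: 3582 − 12P = 9P − 1305, so 4887 = 21P and P = 232.71.
Substituting into AD, Y = 789.43.

P = 232.71, Y = 789.43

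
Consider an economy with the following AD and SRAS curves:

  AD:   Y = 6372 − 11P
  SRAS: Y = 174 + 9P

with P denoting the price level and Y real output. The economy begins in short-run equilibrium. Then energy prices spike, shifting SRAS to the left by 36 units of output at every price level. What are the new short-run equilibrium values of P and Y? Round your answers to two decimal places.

This is a negative supply shock: SRAS shifts left.
New SRAS: Y = 138 + 9P.
Set AD = SRAS: 6372 − 11P = 138 + 9P, so 6234 = 20P and P = 311.70.
Substituting into AD, Y = 2943.30.

P = 311.70, Y = 2943.30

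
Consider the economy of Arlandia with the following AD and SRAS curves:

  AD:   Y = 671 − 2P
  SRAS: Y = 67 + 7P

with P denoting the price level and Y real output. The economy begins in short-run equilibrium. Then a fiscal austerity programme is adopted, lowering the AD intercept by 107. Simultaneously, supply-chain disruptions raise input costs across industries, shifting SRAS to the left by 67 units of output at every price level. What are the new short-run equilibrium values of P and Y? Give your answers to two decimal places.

P = 62.67, Y = 438.67

After both shocks: AD is Y = 564 − 2P and SRAS is Y = 7P.
Setting them equal: 564 = 9P, so P = 62.67.
Substituting into AD, Y = 438.67.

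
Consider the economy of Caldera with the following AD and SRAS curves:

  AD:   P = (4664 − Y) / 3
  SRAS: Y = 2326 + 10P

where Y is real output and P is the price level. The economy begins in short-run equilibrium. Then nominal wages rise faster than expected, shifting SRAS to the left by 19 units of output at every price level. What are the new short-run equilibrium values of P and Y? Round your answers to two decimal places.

P = 181.31, Y = 4120.08

This is a negative supply shock: SRAS shifts left.
New SRAS: Y = 2307 + 10P.
Set AD = SRAS: 4664 − 3P = 2307 + 10P, so 2357 = 13P and P = 181.31.
Substituting into AD, Y = 4120.08.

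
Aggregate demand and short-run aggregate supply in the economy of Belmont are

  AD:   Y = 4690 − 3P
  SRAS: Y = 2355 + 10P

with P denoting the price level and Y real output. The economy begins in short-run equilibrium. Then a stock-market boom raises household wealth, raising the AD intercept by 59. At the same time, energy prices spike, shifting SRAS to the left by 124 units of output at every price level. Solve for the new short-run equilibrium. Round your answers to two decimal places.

After both shocks: AD is Y = 4749 − 3P and SRAS is Y = 2231 + 10P.
Setting them equal: 2518 = 13P, so P = 193.69.
Substituting into AD, Y = 4167.92.

P = 193.69, Y = 4167.92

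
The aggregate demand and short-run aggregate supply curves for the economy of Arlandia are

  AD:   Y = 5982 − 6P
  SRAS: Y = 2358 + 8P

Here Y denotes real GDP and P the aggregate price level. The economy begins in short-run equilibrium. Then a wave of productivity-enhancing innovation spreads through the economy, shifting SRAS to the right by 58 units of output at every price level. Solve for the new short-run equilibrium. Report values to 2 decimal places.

This is a positive supply shock: SRAS shifts right.
New SRAS: Y = 2416 + 8P.
Set AD = SRAS: 5982 − 6P = 2416 + 8P, so 3566 = 14P and P = 254.71.
Substituting into AD, Y = 4453.71.

P = 254.71, Y = 4453.71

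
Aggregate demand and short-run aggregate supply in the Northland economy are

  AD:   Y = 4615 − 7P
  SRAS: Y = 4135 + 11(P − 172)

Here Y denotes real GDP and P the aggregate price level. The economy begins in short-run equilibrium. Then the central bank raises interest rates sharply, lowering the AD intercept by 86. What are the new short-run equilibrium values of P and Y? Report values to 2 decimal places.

P = 127.00, Y = 3640.00

This is a negative demand shock: AD shifts left.
New AD: Y = 4529 − 7P.
SRAS can be written Y = 2243 + 11P.
Set AD = SRAS: 4529 − 7P = 2243 + 11P, so 2286 = 18P and P = 127.00.
Substituting into AD, Y = 3640.00.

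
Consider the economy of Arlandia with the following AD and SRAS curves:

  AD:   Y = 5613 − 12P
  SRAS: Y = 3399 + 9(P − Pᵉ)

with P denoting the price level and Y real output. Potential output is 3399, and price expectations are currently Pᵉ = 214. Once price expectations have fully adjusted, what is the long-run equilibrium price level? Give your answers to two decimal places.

Short run: with Pᵉ = 214, SRAS is Y = 1473 + 9P. Setting AD = SRAS gives 4140 = 21P, so P = 197.14 and Y = 5613 − 12P = 3247.29.
Output 3247.29 is below potential 3399, so over time expected prices fall and SRAS shifts right until Y returns to 3399.
Long run: Y = 3399 on the AD curve gives 3399 = 5613 − 12P, so P = 184.50.

Long-run P = 184.50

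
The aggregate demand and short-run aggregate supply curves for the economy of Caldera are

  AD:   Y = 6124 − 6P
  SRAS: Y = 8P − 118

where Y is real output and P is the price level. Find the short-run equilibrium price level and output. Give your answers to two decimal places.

P = 445.86, Y = 3448.86

Set AD = SRAS: 6124 − 6P = 8P − 118, so 6242 = 14P and P = 445.86.
Substituting into AD, Y = 6124 − 6P = 3448.86.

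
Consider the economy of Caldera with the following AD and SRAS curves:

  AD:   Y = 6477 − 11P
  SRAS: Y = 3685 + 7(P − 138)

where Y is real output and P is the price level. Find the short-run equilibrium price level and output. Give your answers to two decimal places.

Write SRAS as Y = 3685 + 7P − 966 = 2719 + 7P.
Set AD = SRAS: 6477 − 11P = 2719 + 7P, so 3758 = 18P and P = 208.78.
Substituting into AD, Y = 6477 − 11P = 4180.44.

P = 208.78, Y = 4180.44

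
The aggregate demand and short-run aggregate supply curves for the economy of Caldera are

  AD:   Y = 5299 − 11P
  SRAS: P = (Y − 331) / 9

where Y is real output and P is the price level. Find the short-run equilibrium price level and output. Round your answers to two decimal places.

P = 248.40, Y = 2566.60

Rearrange SRAS to Y = 331 + 9P.
Set AD = SRAS: 5299 − 11P = 331 + 9P, so 4968 = 20P and P = 248.40.
Substituting into AD, Y = 5299 − 11P = 2566.60.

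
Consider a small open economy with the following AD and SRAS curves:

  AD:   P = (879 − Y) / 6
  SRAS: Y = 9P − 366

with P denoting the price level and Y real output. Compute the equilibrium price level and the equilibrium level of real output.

P = 83, Y = 381

Rearrange AD to Y = 879 − 6P.
Set AD = SRAS: 879 − 6P = 9P − 366, so 1245 = 15P and P = 83.
Then Y = 879 − 6·83 = 381.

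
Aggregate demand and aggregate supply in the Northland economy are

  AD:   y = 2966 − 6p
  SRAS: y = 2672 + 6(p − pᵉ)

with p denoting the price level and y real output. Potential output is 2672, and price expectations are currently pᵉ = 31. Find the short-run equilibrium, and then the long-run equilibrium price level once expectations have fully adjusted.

Short run: p = 40, y = 2726. Long run: p = 49.

Short run: with pᵉ = 31, SRAS is y = 2486 + 6p. Setting AD = SRAS gives 480 = 12p, so p = 40 and y = 2966 − 6·40 = 2726.
Output 2726 is above potential 2672, so over time expected prices rise and SRAS shifts left until y returns to 2672.
Long run: y = 2672 on the AD curve gives 2672 = 2966 − 6p, so p = 49.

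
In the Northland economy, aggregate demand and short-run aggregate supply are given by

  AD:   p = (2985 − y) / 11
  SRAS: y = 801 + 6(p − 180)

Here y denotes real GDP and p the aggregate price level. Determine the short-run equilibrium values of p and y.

Write SRAS as y = 801 + 6p − 1080 = 6p − 279.
Rearrange AD to y = 2985 − 11p.
Set AD = SRAS: 2985 − 11p = 6p − 279, so 3264 = 17p and p = 192.
Then y = 2985 − 11·192 = 873.

p = 192, y = 873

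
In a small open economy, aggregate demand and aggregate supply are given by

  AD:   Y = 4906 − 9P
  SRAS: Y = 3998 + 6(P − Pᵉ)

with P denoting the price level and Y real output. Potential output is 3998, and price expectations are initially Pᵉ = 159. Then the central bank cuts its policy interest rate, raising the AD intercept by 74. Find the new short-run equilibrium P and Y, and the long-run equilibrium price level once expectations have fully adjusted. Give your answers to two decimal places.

Short run: P = 129.07, Y = 3818.40. Long run: P = 109.11.

AD shifts right: new AD is Y = 4980 − 9P. With Pᵉ = 159, SRAS is Y = 3044 + 6P.
Short run: 4980 − 9P = 3044 + 6P gives 1936 = 15P, so P = 129.07 and Y = 4980 − 9P = 3818.40.
Y = 3818.40 is below potential 3998; expectations adjust and SRAS shifts right until Y = 3998.
Long run: on the new AD curve, 3998 = 4980 − 9P gives P = 109.11.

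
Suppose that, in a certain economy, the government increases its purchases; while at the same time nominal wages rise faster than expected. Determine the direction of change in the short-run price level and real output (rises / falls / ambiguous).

The first event is a positive demand shock: AD shifts right, which by itself pushes P up and Y up.
The second is an adverse supply shock: SRAS shifts left, which by itself pushes P up and Y down.
Both shocks push P up, so P rises. The two shocks push Y in opposite directions, so the effect on Y is ambiguous.

Price level: rises; output: ambiguous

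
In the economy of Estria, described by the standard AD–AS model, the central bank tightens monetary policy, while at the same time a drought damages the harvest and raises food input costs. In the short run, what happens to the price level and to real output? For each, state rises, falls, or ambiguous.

The first event is a negative demand shock: AD shifts left, which by itself pushes P down and Y down.
The second is an adverse supply shock: SRAS shifts left, which by itself pushes P up and Y down.
The two shocks push P in opposite directions, so the effect on P is ambiguous. Both shocks push Y down, so Y falls.

Price level: ambiguous; output: falls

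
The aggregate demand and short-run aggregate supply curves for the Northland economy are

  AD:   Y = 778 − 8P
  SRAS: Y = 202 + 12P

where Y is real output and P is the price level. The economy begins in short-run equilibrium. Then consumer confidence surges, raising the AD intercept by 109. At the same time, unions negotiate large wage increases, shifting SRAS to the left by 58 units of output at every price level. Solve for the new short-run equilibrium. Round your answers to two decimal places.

P = 37.15, Y = 589.80

After both shocks: AD is Y = 887 − 8P and SRAS is Y = 144 + 12P.
Setting them equal: 743 = 20P, so P = 37.15.
Substituting into AD, Y = 589.80.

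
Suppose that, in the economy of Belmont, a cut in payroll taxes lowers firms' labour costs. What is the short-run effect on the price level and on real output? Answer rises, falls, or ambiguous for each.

This is a favourable supply shock: SRAS shifts right.
Moving along the downward-sloping AD curve, P falls and Y rises.

Price level: falls; output: rises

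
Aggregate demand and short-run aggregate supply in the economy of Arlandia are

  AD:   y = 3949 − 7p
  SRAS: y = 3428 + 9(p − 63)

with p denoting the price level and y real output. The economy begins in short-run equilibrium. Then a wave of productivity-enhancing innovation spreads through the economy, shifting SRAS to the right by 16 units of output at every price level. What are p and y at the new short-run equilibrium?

This is a positive supply shock: SRAS shifts right.
New SRAS: y = 2877 + 9p.
Set AD = SRAS: 3949 − 7p = 2877 + 9p, so 1072 = 16p and p = 67.
y = 3949 − 7·67 = 3480.

p = 67, y = 3480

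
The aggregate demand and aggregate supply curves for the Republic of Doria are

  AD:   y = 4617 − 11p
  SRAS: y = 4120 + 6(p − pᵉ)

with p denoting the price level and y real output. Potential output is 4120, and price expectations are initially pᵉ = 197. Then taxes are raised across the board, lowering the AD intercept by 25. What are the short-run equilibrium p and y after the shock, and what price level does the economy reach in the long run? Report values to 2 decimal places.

Short run: p = 97.29, y = 3521.76. Long run: p = 42.91.

AD shifts left: new AD is y = 4592 − 11p. With pᵉ = 197, SRAS is y = 2938 + 6p.
Short run: 4592 − 11p = 2938 + 6p gives 1654 = 17p, so p = 97.29 and y = 4592 − 11p = 3521.76.
y = 3521.76 is below potential 4120; expectations adjust and SRAS shifts right until y = 4120.
Long run: on the new AD curve, 4120 = 4592 − 11p gives p = 42.91.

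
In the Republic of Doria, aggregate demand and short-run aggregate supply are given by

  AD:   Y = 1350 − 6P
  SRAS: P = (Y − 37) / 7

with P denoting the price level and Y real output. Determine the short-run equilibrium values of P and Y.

Rearrange SRAS to Y = 37 + 7P.
Set AD = SRAS: 1350 − 6P = 37 + 7P, so 1313 = 13P and P = 101.
Then Y = 1350 − 6·101 = 744.

P = 101, Y = 744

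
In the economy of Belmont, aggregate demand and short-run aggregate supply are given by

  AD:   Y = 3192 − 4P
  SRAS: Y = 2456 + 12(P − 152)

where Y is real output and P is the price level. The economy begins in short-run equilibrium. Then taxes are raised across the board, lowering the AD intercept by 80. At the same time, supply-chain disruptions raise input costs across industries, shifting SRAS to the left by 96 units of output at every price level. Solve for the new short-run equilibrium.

After both shocks: AD is Y = 3112 − 4P and SRAS is Y = 536 + 12P.
Setting them equal: 2576 = 16P, so P = 161.
Y = 3112 − 4·161 = 2468.

P = 161, Y = 2468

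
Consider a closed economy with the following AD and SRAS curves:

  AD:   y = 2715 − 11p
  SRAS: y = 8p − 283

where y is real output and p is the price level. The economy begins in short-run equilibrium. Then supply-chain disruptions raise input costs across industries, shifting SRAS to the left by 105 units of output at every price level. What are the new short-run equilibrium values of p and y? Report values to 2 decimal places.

p = 163.32, y = 918.53

This is a negative supply shock: SRAS shifts left.
New SRAS: y = 8p − 388.
Set AD = SRAS: 2715 − 11p = 8p − 388, so 3103 = 19p and p = 163.32.
Substituting into AD, y = 918.53.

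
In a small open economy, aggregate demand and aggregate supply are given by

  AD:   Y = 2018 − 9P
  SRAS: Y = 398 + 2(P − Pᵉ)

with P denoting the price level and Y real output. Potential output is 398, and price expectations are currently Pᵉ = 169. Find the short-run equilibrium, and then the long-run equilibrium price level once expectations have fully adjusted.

Short run: with Pᵉ = 169, SRAS is Y = 60 + 2P. Setting AD = SRAS gives 1958 = 11P, so P = 178 and Y = 2018 − 9·178 = 416.
Output 416 is above potential 398, so over time expected prices rise and SRAS shifts left until Y returns to 398.
Long run: Y = 398 on the AD curve gives 398 = 2018 − 9P, so P = 180.

Short run: P = 178, Y = 416. Long run: P = 180.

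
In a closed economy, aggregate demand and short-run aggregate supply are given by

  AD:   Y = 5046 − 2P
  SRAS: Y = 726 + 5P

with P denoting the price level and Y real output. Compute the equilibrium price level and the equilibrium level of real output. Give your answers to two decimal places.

P = 617.14, Y = 3811.71

Set AD = SRAS: 5046 − 2P = 726 + 5P, so 4320 = 7P and P = 617.14.
Substituting into AD, Y = 5046 − 2P = 3811.71.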